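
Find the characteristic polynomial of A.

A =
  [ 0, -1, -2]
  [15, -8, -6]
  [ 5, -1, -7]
x^3 + 15*x^2 + 75*x + 125

Expanding det(x·I − A) (e.g. by cofactor expansion or by noting that A is similar to its Jordan form J, which has the same characteristic polynomial as A) gives
  χ_A(x) = x^3 + 15*x^2 + 75*x + 125
which factors as (x + 5)^3. The eigenvalues (with algebraic multiplicities) are λ = -5 with multiplicity 3.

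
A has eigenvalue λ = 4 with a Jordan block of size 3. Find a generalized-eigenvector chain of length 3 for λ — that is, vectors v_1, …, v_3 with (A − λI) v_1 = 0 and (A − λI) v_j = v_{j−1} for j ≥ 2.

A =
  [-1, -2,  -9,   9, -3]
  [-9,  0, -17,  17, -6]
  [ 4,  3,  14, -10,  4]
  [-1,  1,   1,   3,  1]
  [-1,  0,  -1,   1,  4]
A Jordan chain for λ = 4 of length 3:
v_1 = (1, 2, -1, 0, 0)ᵀ
v_2 = (-5, -9, 4, -1, -1)ᵀ
v_3 = (1, 0, 0, 0, 0)ᵀ

Let N = A − (4)·I. We want v_3 with N^3 v_3 = 0 but N^2 v_3 ≠ 0; then v_{j-1} := N · v_j for j = 3, …, 2.

Pick v_3 = (1, 0, 0, 0, 0)ᵀ.
Then v_2 = N · v_3 = (-5, -9, 4, -1, -1)ᵀ.
Then v_1 = N · v_2 = (1, 2, -1, 0, 0)ᵀ.

Sanity check: (A − (4)·I) v_1 = (0, 0, 0, 0, 0)ᵀ = 0. ✓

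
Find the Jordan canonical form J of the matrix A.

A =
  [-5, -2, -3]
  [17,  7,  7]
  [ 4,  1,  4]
J_3(2)

The characteristic polynomial is
  det(x·I − A) = x^3 - 6*x^2 + 12*x - 8 = (x - 2)^3

Eigenvalues and multiplicities (the geometric multiplicity of λ is n − rank(A − λI), which equals the number of Jordan blocks for λ):
  λ = 2: algebraic multiplicity = 3, geometric multiplicity = 1

Determining the block sizes for each eigenvalue:
  λ = 2: one block (gm = 1), so the single block has size am = 3 → block sizes [3]

Assembling the blocks gives a Jordan form
J =
  [2, 1, 0]
  [0, 2, 1]
  [0, 0, 2]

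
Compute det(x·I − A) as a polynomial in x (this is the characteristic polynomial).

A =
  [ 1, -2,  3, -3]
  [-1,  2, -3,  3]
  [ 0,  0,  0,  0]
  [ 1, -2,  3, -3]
x^4

Expanding det(x·I − A) (e.g. by cofactor expansion or by noting that A is similar to its Jordan form J, which has the same characteristic polynomial as A) gives
  χ_A(x) = x^4
which factors as x^4. The eigenvalues (with algebraic multiplicities) are λ = 0 with multiplicity 4.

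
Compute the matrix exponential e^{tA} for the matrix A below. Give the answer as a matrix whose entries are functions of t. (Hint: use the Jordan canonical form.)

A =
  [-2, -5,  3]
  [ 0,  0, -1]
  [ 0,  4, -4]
e^{tA} =
  [exp(-2*t), t^2*exp(-2*t) - 5*t*exp(-2*t), -t^2*exp(-2*t)/2 + 3*t*exp(-2*t)]
  [0, 2*t*exp(-2*t) + exp(-2*t), -t*exp(-2*t)]
  [0, 4*t*exp(-2*t), -2*t*exp(-2*t) + exp(-2*t)]

Strategy: write A = P · J · P⁻¹ where J is a Jordan canonical form, so e^{tA} = P · e^{tJ} · P⁻¹, and e^{tJ} can be computed block-by-block.

A has Jordan form
J =
  [-2,  1,  0]
  [ 0, -2,  1]
  [ 0,  0, -2]
(up to reordering of blocks).

Per-block formulas:
  For a 3×3 Jordan block J_3(-2): exp(t · J_3(-2)) = e^(-2t)·(I + t·N + (t^2/2)·N^2), where N is the 3×3 nilpotent shift.

After assembling e^{tJ} and conjugating by P, we get:

e^{tA} =
  [exp(-2*t), t^2*exp(-2*t) - 5*t*exp(-2*t), -t^2*exp(-2*t)/2 + 3*t*exp(-2*t)]
  [0, 2*t*exp(-2*t) + exp(-2*t), -t*exp(-2*t)]
  [0, 4*t*exp(-2*t), -2*t*exp(-2*t) + exp(-2*t)]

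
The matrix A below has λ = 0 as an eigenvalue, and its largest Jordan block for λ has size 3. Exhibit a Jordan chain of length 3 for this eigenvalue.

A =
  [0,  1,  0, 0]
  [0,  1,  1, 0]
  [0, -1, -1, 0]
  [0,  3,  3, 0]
A Jordan chain for λ = 0 of length 3:
v_1 = (1, 0, 0, 0)ᵀ
v_2 = (1, 1, -1, 3)ᵀ
v_3 = (0, 1, 0, 0)ᵀ

Let N = A − (0)·I. We want v_3 with N^3 v_3 = 0 but N^2 v_3 ≠ 0; then v_{j-1} := N · v_j for j = 3, …, 2.

Pick v_3 = (0, 1, 0, 0)ᵀ.
Then v_2 = N · v_3 = (1, 1, -1, 3)ᵀ.
Then v_1 = N · v_2 = (1, 0, 0, 0)ᵀ.

Sanity check: (A − (0)·I) v_1 = (0, 0, 0, 0)ᵀ = 0. ✓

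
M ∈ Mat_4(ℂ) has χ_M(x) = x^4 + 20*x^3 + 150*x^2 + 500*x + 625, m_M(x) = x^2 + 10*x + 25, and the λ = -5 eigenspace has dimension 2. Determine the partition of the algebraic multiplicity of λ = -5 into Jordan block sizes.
Block sizes for λ = -5: [2, 2]

Step 1 — from the characteristic polynomial, algebraic multiplicity of λ = -5 is 4. From dim ker(M − (-5)·I) = 2, there are exactly 2 Jordan blocks for λ = -5.
Step 2 — from the minimal polynomial, the factor (x + 5)^2 tells us the largest block for λ = -5 has size 2.
Step 3 — with total size 4, 2 blocks, and largest block 2, the block sizes (in nonincreasing order) are [2, 2].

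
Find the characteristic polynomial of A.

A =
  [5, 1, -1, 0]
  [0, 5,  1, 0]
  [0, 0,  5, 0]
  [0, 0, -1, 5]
x^4 - 20*x^3 + 150*x^2 - 500*x + 625

Expanding det(x·I − A) (e.g. by cofactor expansion or by noting that A is similar to its Jordan form J, which has the same characteristic polynomial as A) gives
  χ_A(x) = x^4 - 20*x^3 + 150*x^2 - 500*x + 625
which factors as (x - 5)^4. The eigenvalues (with algebraic multiplicities) are λ = 5 with multiplicity 4.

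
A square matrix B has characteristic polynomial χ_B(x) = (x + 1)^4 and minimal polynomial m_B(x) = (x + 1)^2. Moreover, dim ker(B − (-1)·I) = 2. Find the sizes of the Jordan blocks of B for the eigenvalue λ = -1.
Block sizes for λ = -1: [2, 2]

Step 1 — from the characteristic polynomial, algebraic multiplicity of λ = -1 is 4. From dim ker(B − (-1)·I) = 2, there are exactly 2 Jordan blocks for λ = -1.
Step 2 — from the minimal polynomial, the factor (x + 1)^2 tells us the largest block for λ = -1 has size 2.
Step 3 — with total size 4, 2 blocks, and largest block 2, the block sizes (in nonincreasing order) are [2, 2].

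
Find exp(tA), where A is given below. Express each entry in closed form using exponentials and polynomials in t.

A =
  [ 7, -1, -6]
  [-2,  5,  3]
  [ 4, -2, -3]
e^{tA} =
  [-3*t^2*exp(3*t) + 4*t*exp(3*t) + exp(3*t), 3*t^2*exp(3*t) - t*exp(3*t), 9*t^2*exp(3*t)/2 - 6*t*exp(3*t)]
  [-2*t*exp(3*t), 2*t*exp(3*t) + exp(3*t), 3*t*exp(3*t)]
  [-2*t^2*exp(3*t) + 4*t*exp(3*t), 2*t^2*exp(3*t) - 2*t*exp(3*t), 3*t^2*exp(3*t) - 6*t*exp(3*t) + exp(3*t)]

Strategy: write A = P · J · P⁻¹ where J is a Jordan canonical form, so e^{tA} = P · e^{tJ} · P⁻¹, and e^{tJ} can be computed block-by-block.

A has Jordan form
J =
  [3, 1, 0]
  [0, 3, 1]
  [0, 0, 3]
(up to reordering of blocks).

Per-block formulas:
  For a 3×3 Jordan block J_3(3): exp(t · J_3(3)) = e^(3t)·(I + t·N + (t^2/2)·N^2), where N is the 3×3 nilpotent shift.

After assembling e^{tJ} and conjugating by P, we get:

e^{tA} =
  [-3*t^2*exp(3*t) + 4*t*exp(3*t) + exp(3*t), 3*t^2*exp(3*t) - t*exp(3*t), 9*t^2*exp(3*t)/2 - 6*t*exp(3*t)]
  [-2*t*exp(3*t), 2*t*exp(3*t) + exp(3*t), 3*t*exp(3*t)]
  [-2*t^2*exp(3*t) + 4*t*exp(3*t), 2*t^2*exp(3*t) - 2*t*exp(3*t), 3*t^2*exp(3*t) - 6*t*exp(3*t) + exp(3*t)]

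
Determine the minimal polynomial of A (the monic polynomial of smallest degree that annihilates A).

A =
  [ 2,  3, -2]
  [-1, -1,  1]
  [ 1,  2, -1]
x^3

The characteristic polynomial is χ_A(x) = x^3, so the eigenvalues are known. The minimal polynomial is
  m_A(x) = Π_λ (x − λ)^{k_λ}
where k_λ is the size of the *largest* Jordan block for λ (equivalently, the smallest k with (A − λI)^k v = 0 for every generalised eigenvector v of λ).

  λ = 0: largest Jordan block has size 3, contributing (x − 0)^3

So m_A(x) = x^3 = x^3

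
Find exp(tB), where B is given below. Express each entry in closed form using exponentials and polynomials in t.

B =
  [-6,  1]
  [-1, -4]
e^{tB} =
  [-t*exp(-5*t) + exp(-5*t), t*exp(-5*t)]
  [-t*exp(-5*t), t*exp(-5*t) + exp(-5*t)]

Strategy: write B = P · J · P⁻¹ where J is a Jordan canonical form, so e^{tB} = P · e^{tJ} · P⁻¹, and e^{tJ} can be computed block-by-block.

B has Jordan form
J =
  [-5,  1]
  [ 0, -5]
(up to reordering of blocks).

Per-block formulas:
  For a 2×2 Jordan block J_2(-5): exp(t · J_2(-5)) = e^(-5t)·(I + t·N), where N is the 2×2 nilpotent shift.

After assembling e^{tJ} and conjugating by P, we get:

e^{tB} =
  [-t*exp(-5*t) + exp(-5*t), t*exp(-5*t)]
  [-t*exp(-5*t), t*exp(-5*t) + exp(-5*t)]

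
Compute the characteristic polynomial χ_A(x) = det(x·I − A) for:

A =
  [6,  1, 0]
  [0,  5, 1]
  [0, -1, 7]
x^3 - 18*x^2 + 108*x - 216

Expanding det(x·I − A) (e.g. by cofactor expansion or by noting that A is similar to its Jordan form J, which has the same characteristic polynomial as A) gives
  χ_A(x) = x^3 - 18*x^2 + 108*x - 216
which factors as (x - 6)^3. The eigenvalues (with algebraic multiplicities) are λ = 6 with multiplicity 3.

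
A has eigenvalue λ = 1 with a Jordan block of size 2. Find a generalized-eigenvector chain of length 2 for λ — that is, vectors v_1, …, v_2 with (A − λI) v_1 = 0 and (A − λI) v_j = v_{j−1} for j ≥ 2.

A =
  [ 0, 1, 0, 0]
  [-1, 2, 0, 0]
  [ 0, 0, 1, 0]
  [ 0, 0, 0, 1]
A Jordan chain for λ = 1 of length 2:
v_1 = (-1, -1, 0, 0)ᵀ
v_2 = (1, 0, 0, 0)ᵀ

Let N = A − (1)·I. We want v_2 with N^2 v_2 = 0 but N^1 v_2 ≠ 0; then v_{j-1} := N · v_j for j = 2, …, 2.

Pick v_2 = (1, 0, 0, 0)ᵀ.
Then v_1 = N · v_2 = (-1, -1, 0, 0)ᵀ.

Sanity check: (A − (1)·I) v_1 = (0, 0, 0, 0)ᵀ = 0. ✓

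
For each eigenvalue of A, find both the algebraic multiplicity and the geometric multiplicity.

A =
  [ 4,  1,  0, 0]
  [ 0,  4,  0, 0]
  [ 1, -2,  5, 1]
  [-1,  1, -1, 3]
λ = 4: alg = 4, geom = 2

Step 1 — factor the characteristic polynomial to read off the algebraic multiplicities:
  χ_A(x) = (x - 4)^4

Step 2 — compute geometric multiplicities via the rank-nullity identity g(λ) = n − rank(A − λI):
  rank(A − (4)·I) = 2, so dim ker(A − (4)·I) = n − 2 = 2

Summary:
  λ = 4: algebraic multiplicity = 4, geometric multiplicity = 2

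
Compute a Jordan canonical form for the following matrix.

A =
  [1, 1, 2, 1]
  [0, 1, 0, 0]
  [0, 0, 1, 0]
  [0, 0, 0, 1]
J_2(1) ⊕ J_1(1) ⊕ J_1(1)

The characteristic polynomial is
  det(x·I − A) = x^4 - 4*x^3 + 6*x^2 - 4*x + 1 = (x - 1)^4

Eigenvalues and multiplicities (the geometric multiplicity of λ is n − rank(A − λI), which equals the number of Jordan blocks for λ):
  λ = 1: algebraic multiplicity = 4, geometric multiplicity = 3

Determining the block sizes for each eigenvalue:
  λ = 1: 3 blocks summing to 4 forces exactly one block of size 2 and the rest size 1 → block sizes [2, 1, 1]

Assembling the blocks gives a Jordan form
J =
  [1, 1, 0, 0]
  [0, 1, 0, 0]
  [0, 0, 1, 0]
  [0, 0, 0, 1]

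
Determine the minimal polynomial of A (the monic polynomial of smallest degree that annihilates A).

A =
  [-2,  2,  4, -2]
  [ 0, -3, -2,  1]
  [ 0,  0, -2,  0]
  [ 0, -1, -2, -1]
x^2 + 4*x + 4

The characteristic polynomial is χ_A(x) = (x + 2)^4, so the eigenvalues are known. The minimal polynomial is
  m_A(x) = Π_λ (x − λ)^{k_λ}
where k_λ is the size of the *largest* Jordan block for λ (equivalently, the smallest k with (A − λI)^k v = 0 for every generalised eigenvector v of λ).

  λ = -2: largest Jordan block has size 2, contributing (x + 2)^2

So m_A(x) = (x + 2)^2 = x^2 + 4*x + 4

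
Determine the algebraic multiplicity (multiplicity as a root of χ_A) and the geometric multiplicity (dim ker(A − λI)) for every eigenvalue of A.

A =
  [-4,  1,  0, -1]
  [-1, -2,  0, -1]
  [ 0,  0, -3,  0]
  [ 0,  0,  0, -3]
λ = -3: alg = 4, geom = 3

Step 1 — factor the characteristic polynomial to read off the algebraic multiplicities:
  χ_A(x) = (x + 3)^4

Step 2 — compute geometric multiplicities via the rank-nullity identity g(λ) = n − rank(A − λI):
  rank(A − (-3)·I) = 1, so dim ker(A − (-3)·I) = n − 1 = 3

Summary:
  λ = -3: algebraic multiplicity = 4, geometric multiplicity = 3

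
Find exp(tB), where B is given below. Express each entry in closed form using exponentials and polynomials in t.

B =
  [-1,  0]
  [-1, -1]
e^{tB} =
  [exp(-t), 0]
  [-t*exp(-t), exp(-t)]

Strategy: write B = P · J · P⁻¹ where J is a Jordan canonical form, so e^{tB} = P · e^{tJ} · P⁻¹, and e^{tJ} can be computed block-by-block.

B has Jordan form
J =
  [-1,  1]
  [ 0, -1]
(up to reordering of blocks).

Per-block formulas:
  For a 2×2 Jordan block J_2(-1): exp(t · J_2(-1)) = e^(-1t)·(I + t·N), where N is the 2×2 nilpotent shift.

After assembling e^{tJ} and conjugating by P, we get:

e^{tB} =
  [exp(-t), 0]
  [-t*exp(-t), exp(-t)]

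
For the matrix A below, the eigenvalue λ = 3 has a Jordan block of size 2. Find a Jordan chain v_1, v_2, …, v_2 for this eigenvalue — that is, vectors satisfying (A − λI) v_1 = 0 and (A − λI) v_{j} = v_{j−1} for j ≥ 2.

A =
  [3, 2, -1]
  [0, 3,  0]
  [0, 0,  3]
A Jordan chain for λ = 3 of length 2:
v_1 = (2, 0, 0)ᵀ
v_2 = (0, 1, 0)ᵀ

Let N = A − (3)·I. We want v_2 with N^2 v_2 = 0 but N^1 v_2 ≠ 0; then v_{j-1} := N · v_j for j = 2, …, 2.

Pick v_2 = (0, 1, 0)ᵀ.
Then v_1 = N · v_2 = (2, 0, 0)ᵀ.

Sanity check: (A − (3)·I) v_1 = (0, 0, 0)ᵀ = 0. ✓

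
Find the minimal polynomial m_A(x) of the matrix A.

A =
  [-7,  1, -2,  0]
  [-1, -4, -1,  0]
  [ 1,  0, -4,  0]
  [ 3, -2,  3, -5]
x^3 + 15*x^2 + 75*x + 125

The characteristic polynomial is χ_A(x) = (x + 5)^4, so the eigenvalues are known. The minimal polynomial is
  m_A(x) = Π_λ (x − λ)^{k_λ}
where k_λ is the size of the *largest* Jordan block for λ (equivalently, the smallest k with (A − λI)^k v = 0 for every generalised eigenvector v of λ).

  λ = -5: largest Jordan block has size 3, contributing (x + 5)^3

So m_A(x) = (x + 5)^3 = x^3 + 15*x^2 + 75*x + 125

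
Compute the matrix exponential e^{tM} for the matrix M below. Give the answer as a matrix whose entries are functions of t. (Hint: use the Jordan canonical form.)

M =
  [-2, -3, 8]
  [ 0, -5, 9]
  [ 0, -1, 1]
e^{tM} =
  [exp(-2*t), t^2*exp(-2*t)/2 - 3*t*exp(-2*t), -3*t^2*exp(-2*t)/2 + 8*t*exp(-2*t)]
  [0, -3*t*exp(-2*t) + exp(-2*t), 9*t*exp(-2*t)]
  [0, -t*exp(-2*t), 3*t*exp(-2*t) + exp(-2*t)]

Strategy: write M = P · J · P⁻¹ where J is a Jordan canonical form, so e^{tM} = P · e^{tJ} · P⁻¹, and e^{tJ} can be computed block-by-block.

M has Jordan form
J =
  [-2,  1,  0]
  [ 0, -2,  1]
  [ 0,  0, -2]
(up to reordering of blocks).

Per-block formulas:
  For a 3×3 Jordan block J_3(-2): exp(t · J_3(-2)) = e^(-2t)·(I + t·N + (t^2/2)·N^2), where N is the 3×3 nilpotent shift.

After assembling e^{tJ} and conjugating by P, we get:

e^{tM} =
  [exp(-2*t), t^2*exp(-2*t)/2 - 3*t*exp(-2*t), -3*t^2*exp(-2*t)/2 + 8*t*exp(-2*t)]
  [0, -3*t*exp(-2*t) + exp(-2*t), 9*t*exp(-2*t)]
  [0, -t*exp(-2*t), 3*t*exp(-2*t) + exp(-2*t)]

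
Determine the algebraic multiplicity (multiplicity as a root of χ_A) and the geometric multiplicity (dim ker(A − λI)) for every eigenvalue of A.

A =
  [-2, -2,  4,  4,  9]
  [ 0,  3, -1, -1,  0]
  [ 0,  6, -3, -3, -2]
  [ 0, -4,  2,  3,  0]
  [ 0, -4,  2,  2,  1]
λ = -2: alg = 1, geom = 1; λ = 1: alg = 4, geom = 2

Step 1 — factor the characteristic polynomial to read off the algebraic multiplicities:
  χ_A(x) = (x - 1)^4*(x + 2)

Step 2 — compute geometric multiplicities via the rank-nullity identity g(λ) = n − rank(A − λI):
  rank(A − (-2)·I) = 4, so dim ker(A − (-2)·I) = n − 4 = 1
  rank(A − (1)·I) = 3, so dim ker(A − (1)·I) = n − 3 = 2

Summary:
  λ = -2: algebraic multiplicity = 1, geometric multiplicity = 1
  λ = 1: algebraic multiplicity = 4, geometric multiplicity = 2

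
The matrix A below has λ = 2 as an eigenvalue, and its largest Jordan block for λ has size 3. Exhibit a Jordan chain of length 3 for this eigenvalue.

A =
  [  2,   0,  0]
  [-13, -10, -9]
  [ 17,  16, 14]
A Jordan chain for λ = 2 of length 3:
v_1 = (0, 3, -4)ᵀ
v_2 = (0, -13, 17)ᵀ
v_3 = (1, 0, 0)ᵀ

Let N = A − (2)·I. We want v_3 with N^3 v_3 = 0 but N^2 v_3 ≠ 0; then v_{j-1} := N · v_j for j = 3, …, 2.

Pick v_3 = (1, 0, 0)ᵀ.
Then v_2 = N · v_3 = (0, -13, 17)ᵀ.
Then v_1 = N · v_2 = (0, 3, -4)ᵀ.

Sanity check: (A − (2)·I) v_1 = (0, 0, 0)ᵀ = 0. ✓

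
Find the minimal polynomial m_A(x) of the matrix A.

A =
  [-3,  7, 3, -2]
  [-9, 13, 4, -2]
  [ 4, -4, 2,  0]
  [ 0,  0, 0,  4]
x^3 - 12*x^2 + 48*x - 64

The characteristic polynomial is χ_A(x) = (x - 4)^4, so the eigenvalues are known. The minimal polynomial is
  m_A(x) = Π_λ (x − λ)^{k_λ}
where k_λ is the size of the *largest* Jordan block for λ (equivalently, the smallest k with (A − λI)^k v = 0 for every generalised eigenvector v of λ).

  λ = 4: largest Jordan block has size 3, contributing (x − 4)^3

So m_A(x) = (x - 4)^3 = x^3 - 12*x^2 + 48*x - 64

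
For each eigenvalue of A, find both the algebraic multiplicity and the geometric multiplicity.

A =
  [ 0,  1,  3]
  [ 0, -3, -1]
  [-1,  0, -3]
λ = -2: alg = 3, geom = 1

Step 1 — factor the characteristic polynomial to read off the algebraic multiplicities:
  χ_A(x) = (x + 2)^3

Step 2 — compute geometric multiplicities via the rank-nullity identity g(λ) = n − rank(A − λI):
  rank(A − (-2)·I) = 2, so dim ker(A − (-2)·I) = n − 2 = 1

Summary:
  λ = -2: algebraic multiplicity = 3, geometric multiplicity = 1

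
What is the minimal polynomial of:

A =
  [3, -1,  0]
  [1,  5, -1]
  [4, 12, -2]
x^3 - 6*x^2 + 12*x - 8

The characteristic polynomial is χ_A(x) = (x - 2)^3, so the eigenvalues are known. The minimal polynomial is
  m_A(x) = Π_λ (x − λ)^{k_λ}
where k_λ is the size of the *largest* Jordan block for λ (equivalently, the smallest k with (A − λI)^k v = 0 for every generalised eigenvector v of λ).

  λ = 2: largest Jordan block has size 3, contributing (x − 2)^3

So m_A(x) = (x - 2)^3 = x^3 - 6*x^2 + 12*x - 8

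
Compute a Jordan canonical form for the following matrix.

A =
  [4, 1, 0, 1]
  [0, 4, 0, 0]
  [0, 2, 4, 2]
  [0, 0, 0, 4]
J_2(4) ⊕ J_1(4) ⊕ J_1(4)

The characteristic polynomial is
  det(x·I − A) = x^4 - 16*x^3 + 96*x^2 - 256*x + 256 = (x - 4)^4

Eigenvalues and multiplicities (the geometric multiplicity of λ is n − rank(A − λI), which equals the number of Jordan blocks for λ):
  λ = 4: algebraic multiplicity = 4, geometric multiplicity = 3

Determining the block sizes for each eigenvalue:
  λ = 4: 3 blocks summing to 4 forces exactly one block of size 2 and the rest size 1 → block sizes [2, 1, 1]

Assembling the blocks gives a Jordan form
J =
  [4, 1, 0, 0]
  [0, 4, 0, 0]
  [0, 0, 4, 0]
  [0, 0, 0, 4]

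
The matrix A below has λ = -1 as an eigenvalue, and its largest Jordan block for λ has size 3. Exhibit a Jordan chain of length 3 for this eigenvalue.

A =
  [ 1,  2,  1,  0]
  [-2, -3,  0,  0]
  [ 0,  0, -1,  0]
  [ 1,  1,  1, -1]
A Jordan chain for λ = -1 of length 3:
v_1 = (2, -2, 0, 1)ᵀ
v_2 = (1, 0, 0, 1)ᵀ
v_3 = (0, 0, 1, 0)ᵀ

Let N = A − (-1)·I. We want v_3 with N^3 v_3 = 0 but N^2 v_3 ≠ 0; then v_{j-1} := N · v_j for j = 3, …, 2.

Pick v_3 = (0, 0, 1, 0)ᵀ.
Then v_2 = N · v_3 = (1, 0, 0, 1)ᵀ.
Then v_1 = N · v_2 = (2, -2, 0, 1)ᵀ.

Sanity check: (A − (-1)·I) v_1 = (0, 0, 0, 0)ᵀ = 0. ✓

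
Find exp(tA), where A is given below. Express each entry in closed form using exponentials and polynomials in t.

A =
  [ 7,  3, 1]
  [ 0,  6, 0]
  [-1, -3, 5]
e^{tA} =
  [t*exp(6*t) + exp(6*t), 3*t*exp(6*t), t*exp(6*t)]
  [0, exp(6*t), 0]
  [-t*exp(6*t), -3*t*exp(6*t), -t*exp(6*t) + exp(6*t)]

Strategy: write A = P · J · P⁻¹ where J is a Jordan canonical form, so e^{tA} = P · e^{tJ} · P⁻¹, and e^{tJ} can be computed block-by-block.

A has Jordan form
J =
  [6, 1, 0]
  [0, 6, 0]
  [0, 0, 6]
(up to reordering of blocks).

Per-block formulas:
  For a 2×2 Jordan block J_2(6): exp(t · J_2(6)) = e^(6t)·(I + t·N), where N is the 2×2 nilpotent shift.
  For a 1×1 block at λ = 6: exp(t · [6]) = [e^(6t)].

After assembling e^{tJ} and conjugating by P, we get:

e^{tA} =
  [t*exp(6*t) + exp(6*t), 3*t*exp(6*t), t*exp(6*t)]
  [0, exp(6*t), 0]
  [-t*exp(6*t), -3*t*exp(6*t), -t*exp(6*t) + exp(6*t)]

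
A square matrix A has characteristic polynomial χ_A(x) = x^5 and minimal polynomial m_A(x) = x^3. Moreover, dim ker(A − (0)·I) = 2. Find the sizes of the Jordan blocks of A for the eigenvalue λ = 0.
Block sizes for λ = 0: [3, 2]

Step 1 — from the characteristic polynomial, algebraic multiplicity of λ = 0 is 5. From dim ker(A − (0)·I) = 2, there are exactly 2 Jordan blocks for λ = 0.
Step 2 — from the minimal polynomial, the factor (x − 0)^3 tells us the largest block for λ = 0 has size 3.
Step 3 — with total size 5, 2 blocks, and largest block 3, the block sizes (in nonincreasing order) are [3, 2].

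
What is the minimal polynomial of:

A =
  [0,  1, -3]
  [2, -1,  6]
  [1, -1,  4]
x^2 - 2*x + 1

The characteristic polynomial is χ_A(x) = (x - 1)^3, so the eigenvalues are known. The minimal polynomial is
  m_A(x) = Π_λ (x − λ)^{k_λ}
where k_λ is the size of the *largest* Jordan block for λ (equivalently, the smallest k with (A − λI)^k v = 0 for every generalised eigenvector v of λ).

  λ = 1: largest Jordan block has size 2, contributing (x − 1)^2

So m_A(x) = (x - 1)^2 = x^2 - 2*x + 1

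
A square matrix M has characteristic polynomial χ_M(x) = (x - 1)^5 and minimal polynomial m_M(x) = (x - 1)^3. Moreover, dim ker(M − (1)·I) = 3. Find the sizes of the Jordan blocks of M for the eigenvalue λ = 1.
Block sizes for λ = 1: [3, 1, 1]

Step 1 — from the characteristic polynomial, algebraic multiplicity of λ = 1 is 5. From dim ker(M − (1)·I) = 3, there are exactly 3 Jordan blocks for λ = 1.
Step 2 — from the minimal polynomial, the factor (x − 1)^3 tells us the largest block for λ = 1 has size 3.
Step 3 — with total size 5, 3 blocks, and largest block 3, the block sizes (in nonincreasing order) are [3, 1, 1].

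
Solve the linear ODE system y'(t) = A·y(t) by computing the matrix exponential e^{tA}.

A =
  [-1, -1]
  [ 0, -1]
e^{tA} =
  [exp(-t), -t*exp(-t)]
  [0, exp(-t)]

Strategy: write A = P · J · P⁻¹ where J is a Jordan canonical form, so e^{tA} = P · e^{tJ} · P⁻¹, and e^{tJ} can be computed block-by-block.

A has Jordan form
J =
  [-1,  1]
  [ 0, -1]
(up to reordering of blocks).

Per-block formulas:
  For a 2×2 Jordan block J_2(-1): exp(t · J_2(-1)) = e^(-1t)·(I + t·N), where N is the 2×2 nilpotent shift.

After assembling e^{tJ} and conjugating by P, we get:

e^{tA} =
  [exp(-t), -t*exp(-t)]
  [0, exp(-t)]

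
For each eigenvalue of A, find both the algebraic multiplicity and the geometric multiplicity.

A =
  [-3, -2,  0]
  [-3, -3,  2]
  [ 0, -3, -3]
λ = -3: alg = 3, geom = 1

Step 1 — factor the characteristic polynomial to read off the algebraic multiplicities:
  χ_A(x) = (x + 3)^3

Step 2 — compute geometric multiplicities via the rank-nullity identity g(λ) = n − rank(A − λI):
  rank(A − (-3)·I) = 2, so dim ker(A − (-3)·I) = n − 2 = 1

Summary:
  λ = -3: algebraic multiplicity = 3, geometric multiplicity = 1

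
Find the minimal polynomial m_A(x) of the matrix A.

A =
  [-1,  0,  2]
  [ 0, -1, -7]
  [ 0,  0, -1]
x^2 + 2*x + 1

The characteristic polynomial is χ_A(x) = (x + 1)^3, so the eigenvalues are known. The minimal polynomial is
  m_A(x) = Π_λ (x − λ)^{k_λ}
where k_λ is the size of the *largest* Jordan block for λ (equivalently, the smallest k with (A − λI)^k v = 0 for every generalised eigenvector v of λ).

  λ = -1: largest Jordan block has size 2, contributing (x + 1)^2

So m_A(x) = (x + 1)^2 = x^2 + 2*x + 1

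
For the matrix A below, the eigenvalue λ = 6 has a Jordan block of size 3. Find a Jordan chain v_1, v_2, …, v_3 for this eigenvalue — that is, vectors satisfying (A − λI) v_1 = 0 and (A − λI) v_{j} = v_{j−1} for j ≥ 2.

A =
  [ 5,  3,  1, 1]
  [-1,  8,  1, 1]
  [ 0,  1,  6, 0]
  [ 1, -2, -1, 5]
A Jordan chain for λ = 6 of length 3:
v_1 = (-1, 0, -1, 0)ᵀ
v_2 = (-1, -1, 0, 1)ᵀ
v_3 = (1, 0, 0, 0)ᵀ

Let N = A − (6)·I. We want v_3 with N^3 v_3 = 0 but N^2 v_3 ≠ 0; then v_{j-1} := N · v_j for j = 3, …, 2.

Pick v_3 = (1, 0, 0, 0)ᵀ.
Then v_2 = N · v_3 = (-1, -1, 0, 1)ᵀ.
Then v_1 = N · v_2 = (-1, 0, -1, 0)ᵀ.

Sanity check: (A − (6)·I) v_1 = (0, 0, 0, 0)ᵀ = 0. ✓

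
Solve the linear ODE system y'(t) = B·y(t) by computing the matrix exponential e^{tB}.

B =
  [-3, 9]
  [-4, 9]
e^{tB} =
  [-6*t*exp(3*t) + exp(3*t), 9*t*exp(3*t)]
  [-4*t*exp(3*t), 6*t*exp(3*t) + exp(3*t)]

Strategy: write B = P · J · P⁻¹ where J is a Jordan canonical form, so e^{tB} = P · e^{tJ} · P⁻¹, and e^{tJ} can be computed block-by-block.

B has Jordan form
J =
  [3, 1]
  [0, 3]
(up to reordering of blocks).

Per-block formulas:
  For a 2×2 Jordan block J_2(3): exp(t · J_2(3)) = e^(3t)·(I + t·N), where N is the 2×2 nilpotent shift.

After assembling e^{tJ} and conjugating by P, we get:

e^{tB} =
  [-6*t*exp(3*t) + exp(3*t), 9*t*exp(3*t)]
  [-4*t*exp(3*t), 6*t*exp(3*t) + exp(3*t)]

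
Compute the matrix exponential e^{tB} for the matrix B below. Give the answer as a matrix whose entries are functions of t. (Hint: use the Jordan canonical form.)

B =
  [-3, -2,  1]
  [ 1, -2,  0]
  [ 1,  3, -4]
e^{tB} =
  [-t^2*exp(-3*t)/2 + exp(-3*t), t^2*exp(-3*t)/2 - 2*t*exp(-3*t), -t^2*exp(-3*t)/2 + t*exp(-3*t)]
  [t^2*exp(-3*t)/2 + t*exp(-3*t), -t^2*exp(-3*t)/2 + t*exp(-3*t) + exp(-3*t), t^2*exp(-3*t)/2]
  [t^2*exp(-3*t) + t*exp(-3*t), -t^2*exp(-3*t) + 3*t*exp(-3*t), t^2*exp(-3*t) - t*exp(-3*t) + exp(-3*t)]

Strategy: write B = P · J · P⁻¹ where J is a Jordan canonical form, so e^{tB} = P · e^{tJ} · P⁻¹, and e^{tJ} can be computed block-by-block.

B has Jordan form
J =
  [-3,  1,  0]
  [ 0, -3,  1]
  [ 0,  0, -3]
(up to reordering of blocks).

Per-block formulas:
  For a 3×3 Jordan block J_3(-3): exp(t · J_3(-3)) = e^(-3t)·(I + t·N + (t^2/2)·N^2), where N is the 3×3 nilpotent shift.

After assembling e^{tJ} and conjugating by P, we get:

e^{tB} =
  [-t^2*exp(-3*t)/2 + exp(-3*t), t^2*exp(-3*t)/2 - 2*t*exp(-3*t), -t^2*exp(-3*t)/2 + t*exp(-3*t)]
  [t^2*exp(-3*t)/2 + t*exp(-3*t), -t^2*exp(-3*t)/2 + t*exp(-3*t) + exp(-3*t), t^2*exp(-3*t)/2]
  [t^2*exp(-3*t) + t*exp(-3*t), -t^2*exp(-3*t) + 3*t*exp(-3*t), t^2*exp(-3*t) - t*exp(-3*t) + exp(-3*t)]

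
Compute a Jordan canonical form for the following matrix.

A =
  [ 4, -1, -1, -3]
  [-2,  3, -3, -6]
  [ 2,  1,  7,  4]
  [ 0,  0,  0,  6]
J_2(4) ⊕ J_2(6)

The characteristic polynomial is
  det(x·I − A) = x^4 - 20*x^3 + 148*x^2 - 480*x + 576 = (x - 6)^2*(x - 4)^2

Eigenvalues and multiplicities (the geometric multiplicity of λ is n − rank(A − λI), which equals the number of Jordan blocks for λ):
  λ = 4: algebraic multiplicity = 2, geometric multiplicity = 1
  λ = 6: algebraic multiplicity = 2, geometric multiplicity = 1

Determining the block sizes for each eigenvalue:
  λ = 4: one block (gm = 1), so the single block has size am = 2 → block sizes [2]
  λ = 6: one block (gm = 1), so the single block has size am = 2 → block sizes [2]

Assembling the blocks gives a Jordan form
J =
  [4, 1, 0, 0]
  [0, 4, 0, 0]
  [0, 0, 6, 1]
  [0, 0, 0, 6]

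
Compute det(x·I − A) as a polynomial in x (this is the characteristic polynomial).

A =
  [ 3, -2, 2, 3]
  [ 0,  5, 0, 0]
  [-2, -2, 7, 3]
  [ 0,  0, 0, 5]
x^4 - 20*x^3 + 150*x^2 - 500*x + 625

Expanding det(x·I − A) (e.g. by cofactor expansion or by noting that A is similar to its Jordan form J, which has the same characteristic polynomial as A) gives
  χ_A(x) = x^4 - 20*x^3 + 150*x^2 - 500*x + 625
which factors as (x - 5)^4. The eigenvalues (with algebraic multiplicities) are λ = 5 with multiplicity 4.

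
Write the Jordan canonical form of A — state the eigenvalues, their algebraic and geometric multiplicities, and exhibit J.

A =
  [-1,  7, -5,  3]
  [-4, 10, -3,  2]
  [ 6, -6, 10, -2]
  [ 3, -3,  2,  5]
J_2(6) ⊕ J_2(6)

The characteristic polynomial is
  det(x·I − A) = x^4 - 24*x^3 + 216*x^2 - 864*x + 1296 = (x - 6)^4

Eigenvalues and multiplicities (the geometric multiplicity of λ is n − rank(A − λI), which equals the number of Jordan blocks for λ):
  λ = 6: algebraic multiplicity = 4, geometric multiplicity = 2

Determining the block sizes for each eigenvalue:
  λ = 6: with am = 4 and gm = 2, the partition is not yet determined (e.g. several partitions of 4 into 2 parts exist). Let N = A − (6)·I. Computing rank(N^1) = 2, rank(N^2) = 0; the number of blocks of size ≥ j is rank(N^{j−1}) − rank(N^j), giving [2, 2]. So we have 2 block(s) of size 2 → block sizes [2, 2]

Assembling the blocks gives a Jordan form
J =
  [6, 1, 0, 0]
  [0, 6, 0, 0]
  [0, 0, 6, 1]
  [0, 0, 0, 6]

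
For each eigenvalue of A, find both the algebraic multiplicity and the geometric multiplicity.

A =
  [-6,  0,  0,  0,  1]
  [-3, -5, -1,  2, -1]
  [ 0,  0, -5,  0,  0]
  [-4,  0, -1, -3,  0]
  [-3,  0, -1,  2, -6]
λ = -5: alg = 5, geom = 3

Step 1 — factor the characteristic polynomial to read off the algebraic multiplicities:
  χ_A(x) = (x + 5)^5

Step 2 — compute geometric multiplicities via the rank-nullity identity g(λ) = n − rank(A − λI):
  rank(A − (-5)·I) = 2, so dim ker(A − (-5)·I) = n − 2 = 3

Summary:
  λ = -5: algebraic multiplicity = 5, geometric multiplicity = 3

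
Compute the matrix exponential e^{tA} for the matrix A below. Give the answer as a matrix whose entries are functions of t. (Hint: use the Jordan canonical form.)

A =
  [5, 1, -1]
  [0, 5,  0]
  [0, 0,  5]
e^{tA} =
  [exp(5*t), t*exp(5*t), -t*exp(5*t)]
  [0, exp(5*t), 0]
  [0, 0, exp(5*t)]

Strategy: write A = P · J · P⁻¹ where J is a Jordan canonical form, so e^{tA} = P · e^{tJ} · P⁻¹, and e^{tJ} can be computed block-by-block.

A has Jordan form
J =
  [5, 1, 0]
  [0, 5, 0]
  [0, 0, 5]
(up to reordering of blocks).

Per-block formulas:
  For a 2×2 Jordan block J_2(5): exp(t · J_2(5)) = e^(5t)·(I + t·N), where N is the 2×2 nilpotent shift.
  For a 1×1 block at λ = 5: exp(t · [5]) = [e^(5t)].

After assembling e^{tJ} and conjugating by P, we get:

e^{tA} =
  [exp(5*t), t*exp(5*t), -t*exp(5*t)]
  [0, exp(5*t), 0]
  [0, 0, exp(5*t)]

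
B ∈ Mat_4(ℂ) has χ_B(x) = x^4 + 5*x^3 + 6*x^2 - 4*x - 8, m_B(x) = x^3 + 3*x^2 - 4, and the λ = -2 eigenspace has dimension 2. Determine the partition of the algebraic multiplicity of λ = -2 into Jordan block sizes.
Block sizes for λ = -2: [2, 1]

Step 1 — from the characteristic polynomial, algebraic multiplicity of λ = -2 is 3. From dim ker(B − (-2)·I) = 2, there are exactly 2 Jordan blocks for λ = -2.
Step 2 — from the minimal polynomial, the factor (x + 2)^2 tells us the largest block for λ = -2 has size 2.
Step 3 — with total size 3, 2 blocks, and largest block 2, the block sizes (in nonincreasing order) are [2, 1].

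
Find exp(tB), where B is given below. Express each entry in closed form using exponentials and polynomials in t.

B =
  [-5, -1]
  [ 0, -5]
e^{tB} =
  [exp(-5*t), -t*exp(-5*t)]
  [0, exp(-5*t)]

Strategy: write B = P · J · P⁻¹ where J is a Jordan canonical form, so e^{tB} = P · e^{tJ} · P⁻¹, and e^{tJ} can be computed block-by-block.

B has Jordan form
J =
  [-5,  1]
  [ 0, -5]
(up to reordering of blocks).

Per-block formulas:
  For a 2×2 Jordan block J_2(-5): exp(t · J_2(-5)) = e^(-5t)·(I + t·N), where N is the 2×2 nilpotent shift.

After assembling e^{tJ} and conjugating by P, we get:

e^{tB} =
  [exp(-5*t), -t*exp(-5*t)]
  [0, exp(-5*t)]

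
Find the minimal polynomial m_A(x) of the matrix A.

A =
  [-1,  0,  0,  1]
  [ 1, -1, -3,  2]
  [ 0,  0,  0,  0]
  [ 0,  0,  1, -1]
x^4 + 3*x^3 + 3*x^2 + x

The characteristic polynomial is χ_A(x) = x*(x + 1)^3, so the eigenvalues are known. The minimal polynomial is
  m_A(x) = Π_λ (x − λ)^{k_λ}
where k_λ is the size of the *largest* Jordan block for λ (equivalently, the smallest k with (A − λI)^k v = 0 for every generalised eigenvector v of λ).

  λ = -1: largest Jordan block has size 3, contributing (x + 1)^3
  λ = 0: largest Jordan block has size 1, contributing (x − 0)

So m_A(x) = x*(x + 1)^3 = x^4 + 3*x^3 + 3*x^2 + x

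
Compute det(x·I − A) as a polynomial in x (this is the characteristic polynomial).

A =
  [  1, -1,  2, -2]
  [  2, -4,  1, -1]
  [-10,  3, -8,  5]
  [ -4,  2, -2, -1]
x^4 + 12*x^3 + 54*x^2 + 108*x + 81

Expanding det(x·I − A) (e.g. by cofactor expansion or by noting that A is similar to its Jordan form J, which has the same characteristic polynomial as A) gives
  χ_A(x) = x^4 + 12*x^3 + 54*x^2 + 108*x + 81
which factors as (x + 3)^4. The eigenvalues (with algebraic multiplicities) are λ = -3 with multiplicity 4.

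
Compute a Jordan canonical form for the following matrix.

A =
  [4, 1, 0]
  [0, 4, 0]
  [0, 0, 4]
J_2(4) ⊕ J_1(4)

The characteristic polynomial is
  det(x·I − A) = x^3 - 12*x^2 + 48*x - 64 = (x - 4)^3

Eigenvalues and multiplicities (the geometric multiplicity of λ is n − rank(A − λI), which equals the number of Jordan blocks for λ):
  λ = 4: algebraic multiplicity = 3, geometric multiplicity = 2

Determining the block sizes for each eigenvalue:
  λ = 4: 2 blocks summing to 3 forces exactly one block of size 2 and the rest size 1 → block sizes [2, 1]

Assembling the blocks gives a Jordan form
J =
  [4, 1, 0]
  [0, 4, 0]
  [0, 0, 4]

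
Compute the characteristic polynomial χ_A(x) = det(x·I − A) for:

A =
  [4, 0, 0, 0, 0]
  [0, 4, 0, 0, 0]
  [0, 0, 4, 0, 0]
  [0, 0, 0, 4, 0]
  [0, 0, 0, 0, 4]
x^5 - 20*x^4 + 160*x^3 - 640*x^2 + 1280*x - 1024

Expanding det(x·I − A) (e.g. by cofactor expansion or by noting that A is similar to its Jordan form J, which has the same characteristic polynomial as A) gives
  χ_A(x) = x^5 - 20*x^4 + 160*x^3 - 640*x^2 + 1280*x - 1024
which factors as (x - 4)^5. The eigenvalues (with algebraic multiplicities) are λ = 4 with multiplicity 5.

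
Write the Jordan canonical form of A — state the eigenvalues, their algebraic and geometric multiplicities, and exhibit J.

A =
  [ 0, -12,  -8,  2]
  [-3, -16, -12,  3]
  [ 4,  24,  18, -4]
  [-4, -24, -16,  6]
J_2(2) ⊕ J_1(2) ⊕ J_1(2)

The characteristic polynomial is
  det(x·I − A) = x^4 - 8*x^3 + 24*x^2 - 32*x + 16 = (x - 2)^4

Eigenvalues and multiplicities (the geometric multiplicity of λ is n − rank(A − λI), which equals the number of Jordan blocks for λ):
  λ = 2: algebraic multiplicity = 4, geometric multiplicity = 3

Determining the block sizes for each eigenvalue:
  λ = 2: 3 blocks summing to 4 forces exactly one block of size 2 and the rest size 1 → block sizes [2, 1, 1]

Assembling the blocks gives a Jordan form
J =
  [2, 1, 0, 0]
  [0, 2, 0, 0]
  [0, 0, 2, 0]
  [0, 0, 0, 2]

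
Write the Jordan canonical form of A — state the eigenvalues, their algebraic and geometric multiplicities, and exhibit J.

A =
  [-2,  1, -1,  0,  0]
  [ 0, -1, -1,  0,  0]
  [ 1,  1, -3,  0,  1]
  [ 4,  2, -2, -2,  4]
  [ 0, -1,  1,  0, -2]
J_3(-2) ⊕ J_1(-2) ⊕ J_1(-2)

The characteristic polynomial is
  det(x·I − A) = x^5 + 10*x^4 + 40*x^3 + 80*x^2 + 80*x + 32 = (x + 2)^5

Eigenvalues and multiplicities (the geometric multiplicity of λ is n − rank(A − λI), which equals the number of Jordan blocks for λ):
  λ = -2: algebraic multiplicity = 5, geometric multiplicity = 3

Determining the block sizes for each eigenvalue:
  λ = -2: with am = 5 and gm = 3, the partition is not yet determined (e.g. several partitions of 5 into 3 parts exist). Let N = A − (-2)·I. Computing rank(N^1) = 2, rank(N^2) = 1, rank(N^3) = 0; the number of blocks of size ≥ j is rank(N^{j−1}) − rank(N^j), giving [3, 1, 1]. So we have 1 block(s) of size 3, 2 block(s) of size 1 → block sizes [3, 1, 1]

Assembling the blocks gives a Jordan form
J =
  [-2,  1,  0,  0,  0]
  [ 0, -2,  1,  0,  0]
  [ 0,  0, -2,  0,  0]
  [ 0,  0,  0, -2,  0]
  [ 0,  0,  0,  0, -2]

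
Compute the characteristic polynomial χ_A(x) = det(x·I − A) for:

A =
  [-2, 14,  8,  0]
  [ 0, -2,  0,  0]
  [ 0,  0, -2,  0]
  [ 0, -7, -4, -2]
x^4 + 8*x^3 + 24*x^2 + 32*x + 16

Expanding det(x·I − A) (e.g. by cofactor expansion or by noting that A is similar to its Jordan form J, which has the same characteristic polynomial as A) gives
  χ_A(x) = x^4 + 8*x^3 + 24*x^2 + 32*x + 16
which factors as (x + 2)^4. The eigenvalues (with algebraic multiplicities) are λ = -2 with multiplicity 4.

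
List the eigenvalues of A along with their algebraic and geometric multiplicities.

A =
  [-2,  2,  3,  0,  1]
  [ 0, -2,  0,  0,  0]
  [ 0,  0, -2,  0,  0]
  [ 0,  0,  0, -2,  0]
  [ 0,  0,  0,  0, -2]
λ = -2: alg = 5, geom = 4

Step 1 — factor the characteristic polynomial to read off the algebraic multiplicities:
  χ_A(x) = (x + 2)^5

Step 2 — compute geometric multiplicities via the rank-nullity identity g(λ) = n − rank(A − λI):
  rank(A − (-2)·I) = 1, so dim ker(A − (-2)·I) = n − 1 = 4

Summary:
  λ = -2: algebraic multiplicity = 5, geometric multiplicity = 4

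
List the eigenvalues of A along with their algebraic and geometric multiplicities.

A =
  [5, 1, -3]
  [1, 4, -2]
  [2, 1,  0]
λ = 3: alg = 3, geom = 1

Step 1 — factor the characteristic polynomial to read off the algebraic multiplicities:
  χ_A(x) = (x - 3)^3

Step 2 — compute geometric multiplicities via the rank-nullity identity g(λ) = n − rank(A − λI):
  rank(A − (3)·I) = 2, so dim ker(A − (3)·I) = n − 2 = 1

Summary:
  λ = 3: algebraic multiplicity = 3, geometric multiplicity = 1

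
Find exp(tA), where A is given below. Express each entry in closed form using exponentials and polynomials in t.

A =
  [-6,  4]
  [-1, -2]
e^{tA} =
  [-2*t*exp(-4*t) + exp(-4*t), 4*t*exp(-4*t)]
  [-t*exp(-4*t), 2*t*exp(-4*t) + exp(-4*t)]

Strategy: write A = P · J · P⁻¹ where J is a Jordan canonical form, so e^{tA} = P · e^{tJ} · P⁻¹, and e^{tJ} can be computed block-by-block.

A has Jordan form
J =
  [-4,  1]
  [ 0, -4]
(up to reordering of blocks).

Per-block formulas:
  For a 2×2 Jordan block J_2(-4): exp(t · J_2(-4)) = e^(-4t)·(I + t·N), where N is the 2×2 nilpotent shift.

After assembling e^{tJ} and conjugating by P, we get:

e^{tA} =
  [-2*t*exp(-4*t) + exp(-4*t), 4*t*exp(-4*t)]
  [-t*exp(-4*t), 2*t*exp(-4*t) + exp(-4*t)]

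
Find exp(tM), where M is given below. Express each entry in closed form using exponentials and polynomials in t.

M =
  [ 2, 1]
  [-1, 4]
e^{tM} =
  [-t*exp(3*t) + exp(3*t), t*exp(3*t)]
  [-t*exp(3*t), t*exp(3*t) + exp(3*t)]

Strategy: write M = P · J · P⁻¹ where J is a Jordan canonical form, so e^{tM} = P · e^{tJ} · P⁻¹, and e^{tJ} can be computed block-by-block.

M has Jordan form
J =
  [3, 1]
  [0, 3]
(up to reordering of blocks).

Per-block formulas:
  For a 2×2 Jordan block J_2(3): exp(t · J_2(3)) = e^(3t)·(I + t·N), where N is the 2×2 nilpotent shift.

After assembling e^{tJ} and conjugating by P, we get:

e^{tM} =
  [-t*exp(3*t) + exp(3*t), t*exp(3*t)]
  [-t*exp(3*t), t*exp(3*t) + exp(3*t)]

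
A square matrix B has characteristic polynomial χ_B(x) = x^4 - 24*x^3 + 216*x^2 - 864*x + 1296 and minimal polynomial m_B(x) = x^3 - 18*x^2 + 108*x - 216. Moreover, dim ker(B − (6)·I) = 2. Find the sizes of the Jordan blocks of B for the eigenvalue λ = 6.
Block sizes for λ = 6: [3, 1]

Step 1 — from the characteristic polynomial, algebraic multiplicity of λ = 6 is 4. From dim ker(B − (6)·I) = 2, there are exactly 2 Jordan blocks for λ = 6.
Step 2 — from the minimal polynomial, the factor (x − 6)^3 tells us the largest block for λ = 6 has size 3.
Step 3 — with total size 4, 2 blocks, and largest block 3, the block sizes (in nonincreasing order) are [3, 1].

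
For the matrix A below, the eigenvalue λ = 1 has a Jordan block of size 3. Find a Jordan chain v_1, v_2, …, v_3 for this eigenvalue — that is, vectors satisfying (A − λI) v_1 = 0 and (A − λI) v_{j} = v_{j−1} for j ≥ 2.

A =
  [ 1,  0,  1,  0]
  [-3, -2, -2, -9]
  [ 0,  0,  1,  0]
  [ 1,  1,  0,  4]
A Jordan chain for λ = 1 of length 3:
v_1 = (0, 3, 0, -1)ᵀ
v_2 = (1, -2, 0, 0)ᵀ
v_3 = (0, 0, 1, 0)ᵀ

Let N = A − (1)·I. We want v_3 with N^3 v_3 = 0 but N^2 v_3 ≠ 0; then v_{j-1} := N · v_j for j = 3, …, 2.

Pick v_3 = (0, 0, 1, 0)ᵀ.
Then v_2 = N · v_3 = (1, -2, 0, 0)ᵀ.
Then v_1 = N · v_2 = (0, 3, 0, -1)ᵀ.

Sanity check: (A − (1)·I) v_1 = (0, 0, 0, 0)ᵀ = 0. ✓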